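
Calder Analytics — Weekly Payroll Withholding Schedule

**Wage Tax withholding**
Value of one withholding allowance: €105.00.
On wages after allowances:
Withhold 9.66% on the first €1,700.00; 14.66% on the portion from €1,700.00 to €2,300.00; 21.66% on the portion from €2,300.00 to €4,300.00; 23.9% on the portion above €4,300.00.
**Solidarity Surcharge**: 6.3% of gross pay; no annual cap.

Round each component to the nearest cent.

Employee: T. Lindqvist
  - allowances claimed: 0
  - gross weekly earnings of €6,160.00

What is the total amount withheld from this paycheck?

Wage Tax: taxable = €6,160.00
  €685.38 + 23.9% × (€6,160.00 − €4,300.00) = €685.38 + 23.9% × €1,860.00 = €1,129.92
Solidarity Surcharge: 6.3% × €6,160.00 = €388.08
Total: €1,129.92 + €388.08 = €1,518.00

€1,518.00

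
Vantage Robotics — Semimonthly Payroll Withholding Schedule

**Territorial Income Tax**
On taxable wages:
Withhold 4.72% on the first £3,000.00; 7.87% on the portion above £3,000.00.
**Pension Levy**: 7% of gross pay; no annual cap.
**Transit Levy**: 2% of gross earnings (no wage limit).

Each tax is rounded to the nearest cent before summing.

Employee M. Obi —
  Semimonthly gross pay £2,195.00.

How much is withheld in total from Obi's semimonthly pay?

Territorial Income Tax: taxable = £2,195.00
  4.72% × £2,195.00 = £103.60
Pension Levy: 7% × £2,195.00 = £153.65
Transit Levy: 2% × £2,195.00 = £43.90
Total: £103.60 + £153.65 + £43.90 = £301.15

£301.15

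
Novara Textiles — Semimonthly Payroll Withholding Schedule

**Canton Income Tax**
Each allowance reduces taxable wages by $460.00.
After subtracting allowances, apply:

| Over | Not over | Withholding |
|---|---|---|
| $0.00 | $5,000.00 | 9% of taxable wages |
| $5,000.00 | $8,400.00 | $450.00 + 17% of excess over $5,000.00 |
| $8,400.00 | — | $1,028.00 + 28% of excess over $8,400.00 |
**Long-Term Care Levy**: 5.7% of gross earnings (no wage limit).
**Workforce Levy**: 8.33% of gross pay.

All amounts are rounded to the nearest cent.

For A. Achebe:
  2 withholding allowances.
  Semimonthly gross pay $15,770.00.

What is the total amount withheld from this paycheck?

$5,046.53

Canton Income Tax: taxable = $15,770.00 − 2×$460.00 = $14,850.00
  $1,028.00 + 28% × ($14,850.00 − $8,400.00) = $1,028.00 + 28% × $6,450.00 = $2,834.00
Long-Term Care Levy: 5.7% × $15,770.00 = $898.89
Workforce Levy: 8.33% × $15,770.00 = $1,313.64
Total: $2,834.00 + $898.89 + $1,313.64 = $5,046.53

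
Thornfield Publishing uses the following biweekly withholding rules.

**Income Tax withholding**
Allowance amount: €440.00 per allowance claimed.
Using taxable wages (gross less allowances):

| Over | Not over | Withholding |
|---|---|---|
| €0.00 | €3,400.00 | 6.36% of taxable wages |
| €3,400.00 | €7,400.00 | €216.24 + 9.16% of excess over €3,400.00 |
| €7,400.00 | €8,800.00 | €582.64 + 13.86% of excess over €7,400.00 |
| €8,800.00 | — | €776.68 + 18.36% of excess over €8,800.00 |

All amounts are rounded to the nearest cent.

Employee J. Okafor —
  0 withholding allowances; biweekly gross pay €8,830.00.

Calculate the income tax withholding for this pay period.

Income Tax: taxable = €8,830.00
  €776.68 + 18.36% × (€8,830.00 − €8,800.00) = €776.68 + 18.36% × €30.00 = €782.19

€782.19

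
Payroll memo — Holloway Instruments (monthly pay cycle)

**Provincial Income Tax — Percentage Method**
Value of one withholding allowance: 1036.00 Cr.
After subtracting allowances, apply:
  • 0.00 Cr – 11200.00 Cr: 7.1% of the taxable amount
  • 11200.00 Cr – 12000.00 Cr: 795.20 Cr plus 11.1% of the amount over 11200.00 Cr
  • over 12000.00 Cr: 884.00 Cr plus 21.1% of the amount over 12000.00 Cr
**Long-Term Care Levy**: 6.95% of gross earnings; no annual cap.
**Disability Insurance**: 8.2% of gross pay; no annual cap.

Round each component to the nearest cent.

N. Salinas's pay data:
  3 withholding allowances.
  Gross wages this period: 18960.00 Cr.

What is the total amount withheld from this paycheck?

Provincial Income Tax: taxable = 18960.00 Cr − 3×1036.00 Cr = 15852.00 Cr
  884.00 Cr + 21.1% × (15852.00 Cr − 12000.00 Cr) = 884.00 Cr + 21.1% × 3852.00 Cr = 1696.77 Cr
Long-Term Care Levy: 6.95% × 18960.00 Cr = 1317.72 Cr
Disability Insurance: 8.2% × 18960.00 Cr = 1554.72 Cr
Total: 1696.77 Cr + 1317.72 Cr + 1554.72 Cr = 4569.21 Cr

4569.21 Cr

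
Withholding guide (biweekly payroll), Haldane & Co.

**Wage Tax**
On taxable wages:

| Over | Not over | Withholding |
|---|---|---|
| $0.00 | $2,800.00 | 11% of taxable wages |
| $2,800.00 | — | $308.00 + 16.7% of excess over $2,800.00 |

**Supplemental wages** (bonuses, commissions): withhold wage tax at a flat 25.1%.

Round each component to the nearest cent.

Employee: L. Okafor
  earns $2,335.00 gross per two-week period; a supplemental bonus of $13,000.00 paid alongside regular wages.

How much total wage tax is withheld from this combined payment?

Wage Tax: taxable = $2,335.00
  11% × $2,335.00 = $256.85
Supplemental (25.1% flat on bonus): 25.1% × $13,000.00 = $3,263.00
Total wage tax: $256.85 + $3,263.00 = $3,519.85

$3,519.85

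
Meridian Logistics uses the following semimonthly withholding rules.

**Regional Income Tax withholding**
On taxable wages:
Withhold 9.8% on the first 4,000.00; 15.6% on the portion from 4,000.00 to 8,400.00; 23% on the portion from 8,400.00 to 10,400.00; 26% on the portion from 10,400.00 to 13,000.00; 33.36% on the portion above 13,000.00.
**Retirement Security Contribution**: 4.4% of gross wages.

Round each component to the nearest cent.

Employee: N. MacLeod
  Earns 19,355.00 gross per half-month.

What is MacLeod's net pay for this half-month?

14,168.95

Regional Income Tax: taxable = 19,355.00
  2,214.40 + 33.36% × (19,355.00 − 13,000.00) = 2,214.40 + 33.36% × 6,355.00 = 4,334.43
Retirement Security Contribution: 4.4% × 19,355.00 = 851.62
Total withheld: 4,334.43 + 851.62 = 5,186.05
Net pay: 19,355.00 − 5,186.05 = 14,168.95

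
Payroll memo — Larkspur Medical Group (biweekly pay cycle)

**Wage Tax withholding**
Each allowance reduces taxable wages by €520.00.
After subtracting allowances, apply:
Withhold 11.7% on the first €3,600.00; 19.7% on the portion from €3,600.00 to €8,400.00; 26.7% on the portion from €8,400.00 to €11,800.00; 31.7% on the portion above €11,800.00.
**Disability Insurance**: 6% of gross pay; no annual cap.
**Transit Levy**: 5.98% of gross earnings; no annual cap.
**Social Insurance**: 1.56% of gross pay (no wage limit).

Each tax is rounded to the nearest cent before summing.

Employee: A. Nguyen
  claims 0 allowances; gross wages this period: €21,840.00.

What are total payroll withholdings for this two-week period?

€8,414.41

Wage Tax: taxable = €21,840.00
  €2,274.60 + 31.7% × (€21,840.00 − €11,800.00) = €2,274.60 + 31.7% × €10,040.00 = €5,457.28
Disability Insurance: 6% × €21,840.00 = €1,310.40
Transit Levy: 5.98% × €21,840.00 = €1,306.03
Social Insurance: 1.56% × €21,840.00 = €340.70
Total: €5,457.28 + €1,310.40 + €1,306.03 + €340.70 = €8,414.41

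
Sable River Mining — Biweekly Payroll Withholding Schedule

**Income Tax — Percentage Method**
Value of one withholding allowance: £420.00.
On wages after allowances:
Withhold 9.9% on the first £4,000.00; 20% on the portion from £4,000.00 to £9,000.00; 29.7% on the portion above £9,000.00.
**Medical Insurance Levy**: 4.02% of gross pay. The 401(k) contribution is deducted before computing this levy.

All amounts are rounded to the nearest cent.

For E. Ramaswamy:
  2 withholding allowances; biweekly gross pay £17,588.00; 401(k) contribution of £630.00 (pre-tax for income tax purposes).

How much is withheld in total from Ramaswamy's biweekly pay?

£4,191.76

Income Tax: taxable = £17,588.00 − £630.00 − 2×£420.00 = £16,118.00
  £1,396.00 + 29.7% × (£16,118.00 − £9,000.00) = £1,396.00 + 29.7% × £7,118.00 = £3,510.05
Medical Insurance Levy: 4.02% × £16,958.00 = £681.71
Total: £3,510.05 + £681.71 = £4,191.76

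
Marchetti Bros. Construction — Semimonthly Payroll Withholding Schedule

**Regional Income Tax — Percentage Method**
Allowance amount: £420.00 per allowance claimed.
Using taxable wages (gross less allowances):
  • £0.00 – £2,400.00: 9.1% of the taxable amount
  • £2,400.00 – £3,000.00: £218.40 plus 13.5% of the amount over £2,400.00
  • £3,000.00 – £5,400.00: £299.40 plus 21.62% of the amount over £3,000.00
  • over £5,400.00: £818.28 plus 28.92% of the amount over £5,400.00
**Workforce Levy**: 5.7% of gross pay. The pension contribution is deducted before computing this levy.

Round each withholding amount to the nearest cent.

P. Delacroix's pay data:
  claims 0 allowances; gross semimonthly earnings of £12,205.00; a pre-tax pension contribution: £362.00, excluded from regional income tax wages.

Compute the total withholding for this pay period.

Regional Income Tax: taxable = £12,205.00 − £362.00 = £11,843.00
  £818.28 + 28.92% × (£11,843.00 − £5,400.00) = £818.28 + 28.92% × £6,443.00 = £2,681.60
Workforce Levy: 5.7% × £11,843.00 = £675.05
Total: £2,681.60 + £675.05 = £3,356.65

£3,356.65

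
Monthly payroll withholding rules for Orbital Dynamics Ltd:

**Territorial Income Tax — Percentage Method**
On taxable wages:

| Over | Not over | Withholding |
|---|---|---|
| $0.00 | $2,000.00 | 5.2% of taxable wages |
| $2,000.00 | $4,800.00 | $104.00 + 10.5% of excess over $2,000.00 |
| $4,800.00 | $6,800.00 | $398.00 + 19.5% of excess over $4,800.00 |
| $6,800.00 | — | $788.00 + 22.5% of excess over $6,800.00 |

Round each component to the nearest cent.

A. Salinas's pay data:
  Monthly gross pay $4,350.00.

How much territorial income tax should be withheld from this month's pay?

Territorial Income Tax: taxable = $4,350.00
  $104.00 + 10.5% × ($4,350.00 − $2,000.00) = $104.00 + 10.5% × $2,350.00 = $350.75

$350.75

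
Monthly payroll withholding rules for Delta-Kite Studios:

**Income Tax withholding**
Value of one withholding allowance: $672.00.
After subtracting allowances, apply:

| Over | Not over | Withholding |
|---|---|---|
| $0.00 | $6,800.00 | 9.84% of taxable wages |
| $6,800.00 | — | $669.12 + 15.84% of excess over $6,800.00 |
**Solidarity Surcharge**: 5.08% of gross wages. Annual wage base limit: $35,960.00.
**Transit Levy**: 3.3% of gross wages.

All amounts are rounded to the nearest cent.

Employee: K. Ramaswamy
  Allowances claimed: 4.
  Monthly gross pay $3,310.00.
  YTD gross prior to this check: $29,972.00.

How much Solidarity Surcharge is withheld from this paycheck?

$168.15

Solidarity Surcharge: 5.08% × $3,310.00 = $168.15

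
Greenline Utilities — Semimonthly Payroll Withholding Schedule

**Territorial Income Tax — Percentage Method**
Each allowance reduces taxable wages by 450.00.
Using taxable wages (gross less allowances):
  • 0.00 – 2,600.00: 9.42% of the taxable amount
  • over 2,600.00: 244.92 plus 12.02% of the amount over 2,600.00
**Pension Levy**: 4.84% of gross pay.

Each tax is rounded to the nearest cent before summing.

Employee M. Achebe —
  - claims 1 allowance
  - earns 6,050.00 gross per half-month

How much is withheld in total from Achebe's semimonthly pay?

898.34

Territorial Income Tax: taxable = 6,050.00 − 1×450.00 = 5,600.00
  244.92 + 12.02% × (5,600.00 − 2,600.00) = 244.92 + 12.02% × 3,000.00 = 605.52
Pension Levy: 4.84% × 6,050.00 = 292.82
Total: 605.52 + 292.82 = 898.34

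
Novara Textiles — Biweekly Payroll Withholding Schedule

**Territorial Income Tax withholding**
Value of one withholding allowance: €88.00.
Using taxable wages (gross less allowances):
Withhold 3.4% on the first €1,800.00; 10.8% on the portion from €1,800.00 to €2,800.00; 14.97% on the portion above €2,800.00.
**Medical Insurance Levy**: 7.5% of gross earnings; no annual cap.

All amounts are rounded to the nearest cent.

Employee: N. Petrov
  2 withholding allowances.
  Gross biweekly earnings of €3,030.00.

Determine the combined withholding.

€404.53

Territorial Income Tax: taxable = €3,030.00 − 2×€88.00 = €2,854.00
  €169.20 + 14.97% × (€2,854.00 − €2,800.00) = €169.20 + 14.97% × €54.00 = €177.28
Medical Insurance Levy: 7.5% × €3,030.00 = €227.25
Total: €177.28 + €227.25 = €404.53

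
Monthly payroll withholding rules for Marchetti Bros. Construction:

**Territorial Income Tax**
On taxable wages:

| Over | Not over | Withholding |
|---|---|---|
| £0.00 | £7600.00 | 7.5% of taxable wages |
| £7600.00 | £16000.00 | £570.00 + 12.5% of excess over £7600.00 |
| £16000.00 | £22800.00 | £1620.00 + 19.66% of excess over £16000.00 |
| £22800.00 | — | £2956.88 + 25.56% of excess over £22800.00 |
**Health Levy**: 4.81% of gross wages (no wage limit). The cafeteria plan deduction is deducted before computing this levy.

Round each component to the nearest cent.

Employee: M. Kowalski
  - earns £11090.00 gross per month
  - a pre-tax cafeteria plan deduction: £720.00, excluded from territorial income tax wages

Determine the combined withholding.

Territorial Income Tax: taxable = £11090.00 − £720.00 = £10370.00
  £570.00 + 12.5% × (£10370.00 − £7600.00) = £570.00 + 12.5% × £2770.00 = £916.25
Health Levy: 4.81% × £10370.00 = £498.80
Total: £916.25 + £498.80 = £1415.05

£1415.05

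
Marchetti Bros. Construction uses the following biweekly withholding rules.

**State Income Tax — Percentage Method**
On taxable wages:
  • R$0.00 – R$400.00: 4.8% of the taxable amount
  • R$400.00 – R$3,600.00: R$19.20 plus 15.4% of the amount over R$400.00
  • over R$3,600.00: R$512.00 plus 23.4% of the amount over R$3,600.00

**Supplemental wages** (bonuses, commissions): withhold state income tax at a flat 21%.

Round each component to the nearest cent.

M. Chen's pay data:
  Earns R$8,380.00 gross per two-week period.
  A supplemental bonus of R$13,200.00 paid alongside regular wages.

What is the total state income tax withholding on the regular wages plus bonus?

State Income Tax: taxable = R$8,380.00
  R$512.00 + 23.4% × (R$8,380.00 − R$3,600.00) = R$512.00 + 23.4% × R$4,780.00 = R$1,630.52
Supplemental (21% flat on bonus): 21% × R$13,200.00 = R$2,772.00
Total state income tax: R$1,630.52 + R$2,772.00 = R$4,402.52

R$4,402.52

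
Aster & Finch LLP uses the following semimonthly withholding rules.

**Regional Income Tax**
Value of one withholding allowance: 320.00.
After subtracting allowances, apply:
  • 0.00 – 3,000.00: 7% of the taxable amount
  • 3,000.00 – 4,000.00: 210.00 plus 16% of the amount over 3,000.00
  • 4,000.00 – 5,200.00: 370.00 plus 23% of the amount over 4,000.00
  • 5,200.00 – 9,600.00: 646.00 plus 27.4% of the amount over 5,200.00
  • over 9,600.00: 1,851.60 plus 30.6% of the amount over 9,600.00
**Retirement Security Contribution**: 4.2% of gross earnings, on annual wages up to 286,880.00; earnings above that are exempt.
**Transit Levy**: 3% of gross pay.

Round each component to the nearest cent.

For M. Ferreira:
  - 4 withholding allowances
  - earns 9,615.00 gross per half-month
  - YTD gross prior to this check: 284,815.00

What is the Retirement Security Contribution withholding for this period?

Retirement Security Contribution: cap 286,880.00 − YTD 284,815.00 = 2,065.00 subject; 4.2% × 2,065.00 = 86.73

86.73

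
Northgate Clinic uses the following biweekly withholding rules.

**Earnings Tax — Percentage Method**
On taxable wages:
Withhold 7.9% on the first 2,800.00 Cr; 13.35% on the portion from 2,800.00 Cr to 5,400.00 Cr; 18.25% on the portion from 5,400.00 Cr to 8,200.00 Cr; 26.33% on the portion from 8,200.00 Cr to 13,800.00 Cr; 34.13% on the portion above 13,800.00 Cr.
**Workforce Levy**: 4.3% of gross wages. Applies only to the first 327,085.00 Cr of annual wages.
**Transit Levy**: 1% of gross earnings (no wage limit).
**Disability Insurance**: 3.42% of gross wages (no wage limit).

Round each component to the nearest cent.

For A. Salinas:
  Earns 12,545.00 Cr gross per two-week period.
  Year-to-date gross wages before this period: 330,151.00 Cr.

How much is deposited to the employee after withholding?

Earnings Tax: taxable = 12,545.00 Cr
  1,079.30 Cr + 26.33% × (12,545.00 Cr − 8,200.00 Cr) = 1,079.30 Cr + 26.33% × 4,345.00 Cr = 2,223.34 Cr
Workforce Levy: YTD 330,151.00 Cr ≥ cap 327,085.00 Cr → 0.00 Cr
Transit Levy: 1% × 12,545.00 Cr = 125.45 Cr
Disability Insurance: 3.42% × 12,545.00 Cr = 429.04 Cr
Total withheld: 2,223.34 Cr + 0.00 Cr + 125.45 Cr + 429.04 Cr = 2,777.83 Cr
Net pay: 12,545.00 Cr − 2,777.83 Cr = 9,767.17 Cr

9,767.17 Cr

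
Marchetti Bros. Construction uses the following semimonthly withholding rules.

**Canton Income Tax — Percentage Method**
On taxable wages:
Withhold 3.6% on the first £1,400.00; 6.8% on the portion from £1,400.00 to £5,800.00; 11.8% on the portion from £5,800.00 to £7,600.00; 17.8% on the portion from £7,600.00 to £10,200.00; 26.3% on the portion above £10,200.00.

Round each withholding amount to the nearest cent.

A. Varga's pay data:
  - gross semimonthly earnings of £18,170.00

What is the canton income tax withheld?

Canton Income Tax: taxable = £18,170.00
  £1,024.80 + 26.3% × (£18,170.00 − £10,200.00) = £1,024.80 + 26.3% × £7,970.00 = £3,120.91

£3,120.91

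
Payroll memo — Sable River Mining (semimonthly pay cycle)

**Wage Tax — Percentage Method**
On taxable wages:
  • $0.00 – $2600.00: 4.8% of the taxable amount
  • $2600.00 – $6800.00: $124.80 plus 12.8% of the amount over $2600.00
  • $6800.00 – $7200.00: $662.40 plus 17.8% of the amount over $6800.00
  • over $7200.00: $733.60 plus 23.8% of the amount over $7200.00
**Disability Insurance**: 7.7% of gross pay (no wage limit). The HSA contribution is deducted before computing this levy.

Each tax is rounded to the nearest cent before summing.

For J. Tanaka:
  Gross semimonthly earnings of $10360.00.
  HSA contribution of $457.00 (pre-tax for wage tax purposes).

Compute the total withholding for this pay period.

Wage Tax: taxable = $10360.00 − $457.00 = $9903.00
  $733.60 + 23.8% × ($9903.00 − $7200.00) = $733.60 + 23.8% × $2703.00 = $1376.91
Disability Insurance: 7.7% × $9903.00 = $762.53
Total: $1376.91 + $762.53 = $2139.44

$2139.44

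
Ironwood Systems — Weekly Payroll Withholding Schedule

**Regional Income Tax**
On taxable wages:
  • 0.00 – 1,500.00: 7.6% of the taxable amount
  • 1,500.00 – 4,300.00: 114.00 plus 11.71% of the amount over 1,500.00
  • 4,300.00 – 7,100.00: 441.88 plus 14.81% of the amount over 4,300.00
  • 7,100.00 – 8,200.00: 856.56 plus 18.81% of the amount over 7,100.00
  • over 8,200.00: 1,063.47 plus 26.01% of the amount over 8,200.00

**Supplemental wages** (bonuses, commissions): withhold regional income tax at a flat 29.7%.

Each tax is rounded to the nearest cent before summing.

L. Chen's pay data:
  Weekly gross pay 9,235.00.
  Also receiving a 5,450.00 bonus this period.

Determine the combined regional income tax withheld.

2,951.32

Regional Income Tax: taxable = 9,235.00
  1,063.47 + 26.01% × (9,235.00 − 8,200.00) = 1,063.47 + 26.01% × 1,035.00 = 1,332.67
Supplemental (29.7% flat on bonus): 29.7% × 5,450.00 = 1,618.65
Total regional income tax: 1,332.67 + 1,618.65 = 2,951.32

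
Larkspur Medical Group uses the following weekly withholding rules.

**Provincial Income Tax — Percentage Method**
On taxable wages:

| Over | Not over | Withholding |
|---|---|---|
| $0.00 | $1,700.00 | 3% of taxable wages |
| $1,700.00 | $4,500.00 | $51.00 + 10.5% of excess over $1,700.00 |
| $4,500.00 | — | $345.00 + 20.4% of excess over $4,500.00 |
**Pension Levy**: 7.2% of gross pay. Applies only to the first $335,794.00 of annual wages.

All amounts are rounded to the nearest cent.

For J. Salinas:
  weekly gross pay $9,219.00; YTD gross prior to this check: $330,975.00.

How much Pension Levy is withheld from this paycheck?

$346.97

Pension Levy: cap $335,794.00 − YTD $330,975.00 = $4,819.00 subject; 7.2% × $4,819.00 = $346.97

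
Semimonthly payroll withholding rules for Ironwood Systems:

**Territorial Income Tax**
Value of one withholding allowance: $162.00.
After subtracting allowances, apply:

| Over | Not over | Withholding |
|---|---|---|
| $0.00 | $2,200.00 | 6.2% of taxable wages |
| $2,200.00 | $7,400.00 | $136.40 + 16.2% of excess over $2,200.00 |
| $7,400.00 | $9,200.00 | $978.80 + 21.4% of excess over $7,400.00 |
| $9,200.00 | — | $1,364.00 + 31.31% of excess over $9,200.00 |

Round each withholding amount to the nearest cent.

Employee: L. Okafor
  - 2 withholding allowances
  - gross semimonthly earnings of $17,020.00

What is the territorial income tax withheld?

$3,711.00

Territorial Income Tax: taxable = $17,020.00 − 2×$162.00 = $16,696.00
  $1,364.00 + 31.31% × ($16,696.00 − $9,200.00) = $1,364.00 + 31.31% × $7,496.00 = $3,711.00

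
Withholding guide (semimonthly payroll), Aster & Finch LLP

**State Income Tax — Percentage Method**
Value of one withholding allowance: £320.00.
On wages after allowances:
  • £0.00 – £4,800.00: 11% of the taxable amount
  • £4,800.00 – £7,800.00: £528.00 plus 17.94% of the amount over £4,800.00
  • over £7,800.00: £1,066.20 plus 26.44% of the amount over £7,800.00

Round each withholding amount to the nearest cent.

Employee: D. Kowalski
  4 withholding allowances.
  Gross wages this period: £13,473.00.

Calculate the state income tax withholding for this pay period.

State Income Tax: taxable = £13,473.00 − 4×£320.00 = £12,193.00
  £1,066.20 + 26.44% × (£12,193.00 − £7,800.00) = £1,066.20 + 26.44% × £4,393.00 = £2,227.71

£2,227.71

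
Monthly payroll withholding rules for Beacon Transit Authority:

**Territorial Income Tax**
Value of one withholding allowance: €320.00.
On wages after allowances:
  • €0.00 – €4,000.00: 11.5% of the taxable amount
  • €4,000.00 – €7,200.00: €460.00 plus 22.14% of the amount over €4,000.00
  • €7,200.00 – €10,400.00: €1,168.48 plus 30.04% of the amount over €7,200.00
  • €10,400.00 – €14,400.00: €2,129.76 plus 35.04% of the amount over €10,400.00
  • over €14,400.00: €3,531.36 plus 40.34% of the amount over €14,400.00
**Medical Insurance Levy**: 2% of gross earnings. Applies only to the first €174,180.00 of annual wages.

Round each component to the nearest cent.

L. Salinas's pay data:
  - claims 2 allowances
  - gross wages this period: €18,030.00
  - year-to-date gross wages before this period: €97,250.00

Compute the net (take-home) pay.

Territorial Income Tax: taxable = €18,030.00 − 2×€320.00 = €17,390.00
  €3,531.36 + 40.34% × (€17,390.00 − €14,400.00) = €3,531.36 + 40.34% × €2,990.00 = €4,737.53
Medical Insurance Levy: 2% × €18,030.00 = €360.60
Total withheld: €4,737.53 + €360.60 = €5,098.13
Net pay: €18,030.00 − €5,098.13 = €12,931.87

€12,931.87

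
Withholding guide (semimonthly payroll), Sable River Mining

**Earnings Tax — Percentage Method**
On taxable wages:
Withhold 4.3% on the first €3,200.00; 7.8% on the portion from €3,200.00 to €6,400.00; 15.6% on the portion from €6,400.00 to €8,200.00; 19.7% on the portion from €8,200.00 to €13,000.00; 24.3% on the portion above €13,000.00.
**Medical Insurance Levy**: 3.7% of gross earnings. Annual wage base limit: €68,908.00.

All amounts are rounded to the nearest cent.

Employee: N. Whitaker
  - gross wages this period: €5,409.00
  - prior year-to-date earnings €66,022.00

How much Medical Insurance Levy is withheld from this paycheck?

Medical Insurance Levy: cap €68,908.00 − YTD €66,022.00 = €2,886.00 subject; 3.7% × €2,886.00 = €106.78

€106.78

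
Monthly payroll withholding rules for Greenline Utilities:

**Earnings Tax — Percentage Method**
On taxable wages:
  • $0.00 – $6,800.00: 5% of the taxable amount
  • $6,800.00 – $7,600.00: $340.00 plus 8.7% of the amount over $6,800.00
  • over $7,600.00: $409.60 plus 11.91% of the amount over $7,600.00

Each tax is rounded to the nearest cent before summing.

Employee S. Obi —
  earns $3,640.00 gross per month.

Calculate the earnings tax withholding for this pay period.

$182.00

Earnings Tax: taxable = $3,640.00
  5% × $3,640.00 = $182.00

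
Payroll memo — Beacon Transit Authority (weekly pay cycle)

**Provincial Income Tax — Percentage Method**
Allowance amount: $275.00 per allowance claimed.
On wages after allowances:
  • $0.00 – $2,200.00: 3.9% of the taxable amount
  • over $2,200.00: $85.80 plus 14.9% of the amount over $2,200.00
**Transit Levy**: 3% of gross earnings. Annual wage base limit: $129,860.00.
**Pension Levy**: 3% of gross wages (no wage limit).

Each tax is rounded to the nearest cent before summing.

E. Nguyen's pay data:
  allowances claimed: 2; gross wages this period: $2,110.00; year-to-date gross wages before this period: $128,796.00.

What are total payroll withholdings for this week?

$156.06

Provincial Income Tax: taxable = $2,110.00 − 2×$275.00 = $1,560.00
  3.9% × $1,560.00 = $60.84
Transit Levy: cap $129,860.00 − YTD $128,796.00 = $1,064.00 subject; 3% × $1,064.00 = $31.92
Pension Levy: 3% × $2,110.00 = $63.30
Total: $60.84 + $31.92 + $63.30 = $156.06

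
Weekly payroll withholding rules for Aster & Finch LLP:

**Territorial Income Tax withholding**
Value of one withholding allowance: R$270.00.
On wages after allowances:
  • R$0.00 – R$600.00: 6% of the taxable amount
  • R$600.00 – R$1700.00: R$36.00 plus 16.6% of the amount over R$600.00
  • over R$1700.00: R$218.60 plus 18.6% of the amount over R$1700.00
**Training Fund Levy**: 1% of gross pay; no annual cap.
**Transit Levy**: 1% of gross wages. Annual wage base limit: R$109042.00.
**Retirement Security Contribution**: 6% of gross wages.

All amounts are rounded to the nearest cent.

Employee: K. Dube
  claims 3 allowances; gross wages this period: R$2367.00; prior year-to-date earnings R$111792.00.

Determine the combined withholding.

R$360.55

Territorial Income Tax: taxable = R$2367.00 − 3×R$270.00 = R$1557.00
  R$36.00 + 16.6% × (R$1557.00 − R$600.00) = R$36.00 + 16.6% × R$957.00 = R$194.86
Training Fund Levy: 1% × R$2367.00 = R$23.67
Transit Levy: YTD R$111792.00 ≥ cap R$109042.00 → R$0.00
Retirement Security Contribution: 6% × R$2367.00 = R$142.02
Total: R$194.86 + R$23.67 + R$0.00 + R$142.02 = R$360.55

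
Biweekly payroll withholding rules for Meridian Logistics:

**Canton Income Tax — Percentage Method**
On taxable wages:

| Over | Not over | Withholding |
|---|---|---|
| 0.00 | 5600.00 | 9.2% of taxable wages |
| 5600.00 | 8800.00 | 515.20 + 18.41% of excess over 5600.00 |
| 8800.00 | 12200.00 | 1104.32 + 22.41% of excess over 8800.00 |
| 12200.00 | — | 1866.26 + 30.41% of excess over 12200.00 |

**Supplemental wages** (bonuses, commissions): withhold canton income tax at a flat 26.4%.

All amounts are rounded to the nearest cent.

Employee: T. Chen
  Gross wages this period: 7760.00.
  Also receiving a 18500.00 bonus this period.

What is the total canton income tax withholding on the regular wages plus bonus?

5796.86

Canton Income Tax: taxable = 7760.00
  515.20 + 18.41% × (7760.00 − 5600.00) = 515.20 + 18.41% × 2160.00 = 912.86
Supplemental (26.4% flat on bonus): 26.4% × 18500.00 = 4884.00
Total canton income tax: 912.86 + 4884.00 = 5796.86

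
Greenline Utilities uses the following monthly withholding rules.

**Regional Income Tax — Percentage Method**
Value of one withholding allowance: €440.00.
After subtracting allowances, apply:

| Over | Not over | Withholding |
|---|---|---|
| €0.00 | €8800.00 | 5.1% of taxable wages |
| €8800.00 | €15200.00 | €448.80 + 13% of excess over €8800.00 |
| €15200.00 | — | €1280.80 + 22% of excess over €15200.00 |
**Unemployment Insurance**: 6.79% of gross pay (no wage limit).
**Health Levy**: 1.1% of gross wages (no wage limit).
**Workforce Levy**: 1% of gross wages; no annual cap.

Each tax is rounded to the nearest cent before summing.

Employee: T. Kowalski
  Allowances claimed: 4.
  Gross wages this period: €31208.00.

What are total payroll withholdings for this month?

€7189.75

Regional Income Tax: taxable = €31208.00 − 4×€440.00 = €29448.00
  €1280.80 + 22% × (€29448.00 − €15200.00) = €1280.80 + 22% × €14248.00 = €4415.36
Unemployment Insurance: 6.79% × €31208.00 = €2119.02
Health Levy: 1.1% × €31208.00 = €343.29
Workforce Levy: 1% × €31208.00 = €312.08
Total: €4415.36 + €2119.02 + €343.29 + €312.08 = €7189.75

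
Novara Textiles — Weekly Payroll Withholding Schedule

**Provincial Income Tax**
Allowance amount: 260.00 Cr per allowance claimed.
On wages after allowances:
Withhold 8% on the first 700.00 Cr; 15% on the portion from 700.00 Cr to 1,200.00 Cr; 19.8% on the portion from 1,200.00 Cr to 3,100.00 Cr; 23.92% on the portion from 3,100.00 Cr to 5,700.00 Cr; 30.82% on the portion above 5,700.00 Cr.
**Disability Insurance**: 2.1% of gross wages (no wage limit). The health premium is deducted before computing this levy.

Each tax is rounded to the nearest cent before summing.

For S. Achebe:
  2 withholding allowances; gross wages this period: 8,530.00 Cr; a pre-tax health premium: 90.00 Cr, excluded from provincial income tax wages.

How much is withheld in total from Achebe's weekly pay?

Provincial Income Tax: taxable = 8,530.00 Cr − 90.00 Cr − 2×260.00 Cr = 7,920.00 Cr
  1,129.12 Cr + 30.82% × (7,920.00 Cr − 5,700.00 Cr) = 1,129.12 Cr + 30.82% × 2,220.00 Cr = 1,813.32 Cr
Disability Insurance: 2.1% × 8,440.00 Cr = 177.24 Cr
Total: 1,813.32 Cr + 177.24 Cr = 1,990.56 Cr

1,990.56 Cr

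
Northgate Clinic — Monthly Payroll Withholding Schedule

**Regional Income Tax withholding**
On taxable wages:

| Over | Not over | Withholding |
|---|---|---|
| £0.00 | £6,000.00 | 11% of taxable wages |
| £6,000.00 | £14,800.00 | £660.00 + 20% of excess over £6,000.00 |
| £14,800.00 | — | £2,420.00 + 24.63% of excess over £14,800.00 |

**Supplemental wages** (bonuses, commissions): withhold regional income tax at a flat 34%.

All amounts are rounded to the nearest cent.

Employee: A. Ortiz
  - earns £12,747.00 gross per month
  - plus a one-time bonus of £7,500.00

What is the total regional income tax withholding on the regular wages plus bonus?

£4,559.40

Regional Income Tax: taxable = £12,747.00
  £660.00 + 20% × (£12,747.00 − £6,000.00) = £660.00 + 20% × £6,747.00 = £2,009.40
Supplemental (34% flat on bonus): 34% × £7,500.00 = £2,550.00
Total regional income tax: £2,009.40 + £2,550.00 = £4,559.40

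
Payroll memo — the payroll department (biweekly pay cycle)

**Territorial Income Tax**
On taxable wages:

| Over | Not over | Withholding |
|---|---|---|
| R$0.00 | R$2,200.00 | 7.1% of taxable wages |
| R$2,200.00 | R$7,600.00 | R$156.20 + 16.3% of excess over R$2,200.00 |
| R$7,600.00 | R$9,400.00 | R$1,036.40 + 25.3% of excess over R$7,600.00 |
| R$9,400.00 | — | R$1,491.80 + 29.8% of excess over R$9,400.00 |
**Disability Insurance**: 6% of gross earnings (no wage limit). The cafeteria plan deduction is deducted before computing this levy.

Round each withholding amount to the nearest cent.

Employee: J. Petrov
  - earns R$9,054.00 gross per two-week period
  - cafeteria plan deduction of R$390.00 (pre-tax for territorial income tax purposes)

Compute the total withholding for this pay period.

Territorial Income Tax: taxable = R$9,054.00 − R$390.00 = R$8,664.00
  R$1,036.40 + 25.3% × (R$8,664.00 − R$7,600.00) = R$1,036.40 + 25.3% × R$1,064.00 = R$1,305.59
Disability Insurance: 6% × R$8,664.00 = R$519.84
Total: R$1,305.59 + R$519.84 = R$1,825.43

R$1,825.43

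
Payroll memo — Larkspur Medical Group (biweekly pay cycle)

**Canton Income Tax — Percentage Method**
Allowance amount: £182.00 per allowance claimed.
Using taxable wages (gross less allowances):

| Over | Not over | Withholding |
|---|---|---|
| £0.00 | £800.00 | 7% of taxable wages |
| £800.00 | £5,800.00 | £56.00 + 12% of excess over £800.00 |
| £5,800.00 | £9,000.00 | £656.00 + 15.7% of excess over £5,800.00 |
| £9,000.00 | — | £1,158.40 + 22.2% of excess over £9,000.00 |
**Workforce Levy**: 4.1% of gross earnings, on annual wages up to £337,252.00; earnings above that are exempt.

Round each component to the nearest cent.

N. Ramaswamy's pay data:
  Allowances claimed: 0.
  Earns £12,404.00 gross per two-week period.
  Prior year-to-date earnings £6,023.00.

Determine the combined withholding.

Canton Income Tax: taxable = £12,404.00
  £1,158.40 + 22.2% × (£12,404.00 − £9,000.00) = £1,158.40 + 22.2% × £3,404.00 = £1,914.09
Workforce Levy: 4.1% × £12,404.00 = £508.56
Total: £1,914.09 + £508.56 = £2,422.65

£2,422.65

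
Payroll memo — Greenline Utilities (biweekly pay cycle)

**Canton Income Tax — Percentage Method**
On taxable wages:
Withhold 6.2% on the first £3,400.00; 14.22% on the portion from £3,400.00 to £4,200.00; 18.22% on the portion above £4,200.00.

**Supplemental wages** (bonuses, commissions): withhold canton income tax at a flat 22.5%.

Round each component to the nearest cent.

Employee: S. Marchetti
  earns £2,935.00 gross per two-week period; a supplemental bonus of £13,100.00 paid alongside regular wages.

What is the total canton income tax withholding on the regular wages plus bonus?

£3,129.47

Canton Income Tax: taxable = £2,935.00
  6.2% × £2,935.00 = £181.97
Supplemental (22.5% flat on bonus): 22.5% × £13,100.00 = £2,947.50
Total canton income tax: £181.97 + £2,947.50 = £3,129.47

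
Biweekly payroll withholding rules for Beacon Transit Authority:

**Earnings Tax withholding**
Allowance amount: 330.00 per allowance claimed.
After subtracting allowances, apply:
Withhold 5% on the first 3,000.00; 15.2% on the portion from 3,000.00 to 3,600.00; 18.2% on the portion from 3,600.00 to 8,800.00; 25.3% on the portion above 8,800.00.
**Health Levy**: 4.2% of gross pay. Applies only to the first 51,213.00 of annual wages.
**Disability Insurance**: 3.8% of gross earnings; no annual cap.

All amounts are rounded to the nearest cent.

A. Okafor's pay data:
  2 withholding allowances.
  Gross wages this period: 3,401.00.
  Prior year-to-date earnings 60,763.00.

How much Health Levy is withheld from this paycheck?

0.00

Health Levy: YTD 60,763.00 ≥ cap 51,213.00 → 0.00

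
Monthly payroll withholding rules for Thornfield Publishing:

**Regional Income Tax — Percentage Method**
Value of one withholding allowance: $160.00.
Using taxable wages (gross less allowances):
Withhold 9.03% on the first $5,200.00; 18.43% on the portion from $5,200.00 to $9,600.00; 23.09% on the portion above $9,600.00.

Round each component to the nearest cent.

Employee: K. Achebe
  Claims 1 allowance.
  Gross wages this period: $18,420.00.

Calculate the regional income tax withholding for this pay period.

Regional Income Tax: taxable = $18,420.00 − 1×$160.00 = $18,260.00
  $1,280.48 + 23.09% × ($18,260.00 − $9,600.00) = $1,280.48 + 23.09% × $8,660.00 = $3,280.07

$3,280.07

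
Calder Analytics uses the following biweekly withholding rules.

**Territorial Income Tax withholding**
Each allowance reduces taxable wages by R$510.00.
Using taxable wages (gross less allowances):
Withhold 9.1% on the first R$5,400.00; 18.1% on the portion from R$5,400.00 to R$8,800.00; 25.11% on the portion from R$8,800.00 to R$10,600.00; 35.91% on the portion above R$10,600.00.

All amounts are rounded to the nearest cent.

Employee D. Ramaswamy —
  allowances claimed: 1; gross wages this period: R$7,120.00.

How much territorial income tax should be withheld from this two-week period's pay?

Territorial Income Tax: taxable = R$7,120.00 − 1×R$510.00 = R$6,610.00
  R$491.40 + 18.1% × (R$6,610.00 − R$5,400.00) = R$491.40 + 18.1% × R$1,210.00 = R$710.41

R$710.41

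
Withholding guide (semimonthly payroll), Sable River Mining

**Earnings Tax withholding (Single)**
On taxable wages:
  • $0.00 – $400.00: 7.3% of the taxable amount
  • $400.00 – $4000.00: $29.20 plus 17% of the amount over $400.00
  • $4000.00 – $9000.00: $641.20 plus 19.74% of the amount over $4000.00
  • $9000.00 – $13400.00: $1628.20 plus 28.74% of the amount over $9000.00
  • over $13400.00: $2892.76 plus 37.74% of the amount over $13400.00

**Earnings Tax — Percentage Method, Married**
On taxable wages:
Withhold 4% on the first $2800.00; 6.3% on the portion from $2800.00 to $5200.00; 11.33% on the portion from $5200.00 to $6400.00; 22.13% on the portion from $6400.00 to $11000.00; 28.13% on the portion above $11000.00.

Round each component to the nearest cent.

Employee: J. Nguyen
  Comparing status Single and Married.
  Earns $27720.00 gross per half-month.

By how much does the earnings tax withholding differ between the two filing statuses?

Earnings Tax (Single): taxable = $27720.00
  $2892.76 + 37.74% × ($27720.00 − $13400.00) = $2892.76 + 37.74% × $14320.00 = $8297.13
Earnings Tax (Married): taxable = $27720.00
  $1417.14 + 28.13% × ($27720.00 − $11000.00) = $1417.14 + 28.13% × $16720.00 = $6120.48
Difference: |$8297.13 − $6120.48| = $2176.65 (higher under Single)

$2176.65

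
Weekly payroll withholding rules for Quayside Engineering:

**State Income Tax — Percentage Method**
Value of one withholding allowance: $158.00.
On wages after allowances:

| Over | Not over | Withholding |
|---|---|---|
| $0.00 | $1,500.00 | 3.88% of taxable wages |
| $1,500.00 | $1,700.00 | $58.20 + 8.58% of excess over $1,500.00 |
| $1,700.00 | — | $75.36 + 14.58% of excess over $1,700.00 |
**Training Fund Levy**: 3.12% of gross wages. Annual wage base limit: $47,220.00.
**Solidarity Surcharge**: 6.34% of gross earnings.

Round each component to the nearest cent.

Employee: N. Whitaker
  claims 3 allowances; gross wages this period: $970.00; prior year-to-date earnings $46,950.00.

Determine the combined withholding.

$89.16

State Income Tax: taxable = $970.00 − 3×$158.00 = $496.00
  3.88% × $496.00 = $19.24
Training Fund Levy: cap $47,220.00 − YTD $46,950.00 = $270.00 subject; 3.12% × $270.00 = $8.42
Solidarity Surcharge: 6.34% × $970.00 = $61.50
Total: $19.24 + $8.42 + $61.50 = $89.16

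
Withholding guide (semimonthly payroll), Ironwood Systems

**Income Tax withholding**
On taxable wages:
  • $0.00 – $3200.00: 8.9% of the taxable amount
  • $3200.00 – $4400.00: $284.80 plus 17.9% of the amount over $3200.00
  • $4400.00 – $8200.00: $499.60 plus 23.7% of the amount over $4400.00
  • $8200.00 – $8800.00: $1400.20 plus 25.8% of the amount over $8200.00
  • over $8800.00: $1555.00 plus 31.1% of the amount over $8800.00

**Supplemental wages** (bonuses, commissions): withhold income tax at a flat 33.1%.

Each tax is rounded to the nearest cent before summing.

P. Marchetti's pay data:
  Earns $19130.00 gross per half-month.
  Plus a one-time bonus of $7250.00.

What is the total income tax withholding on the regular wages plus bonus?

$7167.38

Income Tax: taxable = $19130.00
  $1555.00 + 31.1% × ($19130.00 − $8800.00) = $1555.00 + 31.1% × $10330.00 = $4767.63
Supplemental (33.1% flat on bonus): 33.1% × $7250.00 = $2399.75
Total income tax: $4767.63 + $2399.75 = $7167.38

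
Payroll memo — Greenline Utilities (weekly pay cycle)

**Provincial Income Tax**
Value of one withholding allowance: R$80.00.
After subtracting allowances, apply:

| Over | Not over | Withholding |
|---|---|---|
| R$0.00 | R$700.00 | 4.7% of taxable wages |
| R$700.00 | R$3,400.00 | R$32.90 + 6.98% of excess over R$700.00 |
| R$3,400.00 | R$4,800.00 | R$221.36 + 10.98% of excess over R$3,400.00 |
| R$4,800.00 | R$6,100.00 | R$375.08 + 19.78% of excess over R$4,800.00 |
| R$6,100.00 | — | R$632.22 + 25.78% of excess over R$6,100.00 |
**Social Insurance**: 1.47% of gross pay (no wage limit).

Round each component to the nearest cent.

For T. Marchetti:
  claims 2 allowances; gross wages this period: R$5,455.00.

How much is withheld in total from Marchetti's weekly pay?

Provincial Income Tax: taxable = R$5,455.00 − 2×R$80.00 = R$5,295.00
  R$375.08 + 19.78% × (R$5,295.00 − R$4,800.00) = R$375.08 + 19.78% × R$495.00 = R$472.99
Social Insurance: 1.47% × R$5,455.00 = R$80.19
Total: R$472.99 + R$80.19 = R$553.18

R$553.18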